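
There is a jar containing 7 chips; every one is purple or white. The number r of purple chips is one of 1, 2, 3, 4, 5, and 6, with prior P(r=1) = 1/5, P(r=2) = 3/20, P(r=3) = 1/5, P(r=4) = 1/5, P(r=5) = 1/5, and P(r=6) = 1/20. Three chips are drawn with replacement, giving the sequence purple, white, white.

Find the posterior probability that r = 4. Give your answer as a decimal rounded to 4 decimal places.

0.2011

Under each hypothesis, the probability of the observed sequence is: P(data | r = 1) = (1/7)(6/7)(6/7) = 0.10496; P(data | r = 2) = (2/7)(5/7)(5/7) = 0.14577; P(data | r = 3) = (3/7)(4/7)(4/7) = 0.13994; P(data | r = 4) = (4/7)(3/7)(3/7) = 0.10496; P(data | r = 5) = (5/7)(2/7)(2/7) = 0.058309; P(data | r = 6) = (6/7)(1/7)(1/7) = 0.017493.
Weighting by the prior gives 1/5 · 0.10496 = 0.020991, 3/20 · 0.14577 = 0.021866, 1/5 · 0.13994 = 0.027988, 1/5 · 0.10496 = 0.020991, 1/5 · 0.058309 = 0.011662, 1/20 · 0.017493 = 0.00087464; summing to 0.10437.
So P(r = 4 | data) = (0.020991) / (0.10437) = 0.20112.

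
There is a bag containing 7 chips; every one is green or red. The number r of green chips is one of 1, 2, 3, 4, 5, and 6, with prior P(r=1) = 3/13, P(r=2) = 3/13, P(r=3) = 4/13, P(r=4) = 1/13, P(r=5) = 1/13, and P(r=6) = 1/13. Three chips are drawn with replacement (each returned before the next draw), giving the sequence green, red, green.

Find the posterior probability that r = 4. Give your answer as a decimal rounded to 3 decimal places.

For each hypothesis, P(data | H) works out to: P(data | r = 1) = (1/7)(6/7)(1/7) = 0.017493; P(data | r = 2) = (2/7)(5/7)(2/7) = 0.058309; P(data | r = 3) = (3/7)(4/7)(3/7) = 0.10496; P(data | r = 4) = (4/7)(3/7)(4/7) = 0.13994; P(data | r = 5) = (5/7)(2/7)(5/7) = 0.14577; P(data | r = 6) = (6/7)(1/7)(6/7) = 0.10496.
Weighting by the prior gives 3/13 · 0.017493 = 0.0040368, 3/13 · 0.058309 = 0.013456, 4/13 · 0.10496 = 0.032294, 1/13 · 0.13994 = 0.010765, 1/13 · 0.14577 = 0.011213, 1/13 · 0.10496 = 0.0080736; with total 0.079839.
Therefore the posterior P(r = 4 | data) = (0.010765) / (0.079839) = 0.13483.

0.135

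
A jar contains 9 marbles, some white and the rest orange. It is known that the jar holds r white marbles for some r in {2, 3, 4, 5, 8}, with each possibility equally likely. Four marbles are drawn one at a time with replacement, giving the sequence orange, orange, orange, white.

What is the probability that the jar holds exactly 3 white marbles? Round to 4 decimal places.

For each hypothesis, P(data | H) works out to: P(data | r = 2) = (7/9)(7/9)(7/9)(2/9) = 0.10456; P(data | r = 3) = (6/9)(6/9)(6/9)(3/9) = 0.098765; P(data | r = 4) = (5/9)(5/9)(5/9)(4/9) = 0.076208; P(data | r = 5) = (4/9)(4/9)(4/9)(5/9) = 0.048773; P(data | r = 8) = (1/9)(1/9)(1/9)(8/9) = 0.0012193.
Multiplying each by its prior: 1/5 · 0.10456 = 0.020911, 1/5 · 0.098765 = 0.019753, 1/5 · 0.076208 = 0.015242, 1/5 · 0.048773 = 0.0097546, 1/5 · 0.0012193 = 0.00024387; summing to 0.065905.
Hence P(r = 3 | data) = (0.019753) / (0.065905) = 0.29972.

0.2997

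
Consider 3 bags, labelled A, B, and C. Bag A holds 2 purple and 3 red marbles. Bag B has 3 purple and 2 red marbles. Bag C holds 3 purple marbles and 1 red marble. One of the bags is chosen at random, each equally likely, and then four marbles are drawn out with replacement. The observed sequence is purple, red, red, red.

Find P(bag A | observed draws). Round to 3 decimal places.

0.633

For each hypothesis, P(data | H) works out to: P(data | bag A) = (2/5)(3/5)(3/5)(3/5) = 0.0864; P(data | bag B) = (3/5)(2/5)(2/5)(2/5) = 0.0384; P(data | bag C) = (3/4)(1/4)(1/4)(1/4) = 0.011719.
Multiplying each by its prior: 1/3 · 0.0864 = 0.0288, 1/3 · 0.0384 = 0.0128, 1/3 · 0.011719 = 0.0039062; with total 0.045506.
Hence P(bag A | data) = (0.0288) / (0.045506) = 0.63288.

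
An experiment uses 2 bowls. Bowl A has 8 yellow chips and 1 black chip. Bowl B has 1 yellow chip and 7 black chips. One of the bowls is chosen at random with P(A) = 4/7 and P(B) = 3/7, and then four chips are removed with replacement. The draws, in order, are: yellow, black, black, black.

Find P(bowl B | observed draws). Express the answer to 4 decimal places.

0.9810

For each hypothesis, P(data | H) works out to: P(data | bowl A) = (8/9)(1/9)(1/9)(1/9) = 0.0012193; P(data | bowl B) = (1/8)(7/8)(7/8)(7/8) = 0.08374.
The prior-weighted likelihoods are 4/7 · 0.0012193 = 0.00069676, 3/7 · 0.08374 = 0.035889; with total 0.036585.
Hence P(bowl B | data) = (0.035889) / (0.036585) = 0.98096.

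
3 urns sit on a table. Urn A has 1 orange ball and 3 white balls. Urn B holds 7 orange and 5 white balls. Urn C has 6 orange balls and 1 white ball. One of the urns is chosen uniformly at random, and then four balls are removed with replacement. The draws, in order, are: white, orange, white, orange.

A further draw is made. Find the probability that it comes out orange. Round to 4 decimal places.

Under each hypothesis, the probability of the observed sequence is: P(data | urn A) = (3/4)(1/4)(3/4)(1/4) = 0.035156; P(data | urn B) = (5/12)(7/12)(5/12)(7/12) = 0.059076; P(data | urn C) = (1/7)(6/7)(1/7)(6/7) = 0.014994.
Multiplying each by its prior: 1/3 · 0.035156 = 0.011719, 1/3 · 0.059076 = 0.019692, 1/3 · 0.014994 = 0.0049979; these sum to 0.036409.
Dividing through by the total gives posterior P(urn A | data) = 0.32187, P(urn B | data) = 0.54086, P(urn C | data) = 0.13727.
Averaging over the posterior, P(orange next | data) = (1/4)(0.32187) + (7/12)(0.54086) + (6/7)(0.13727) = 0.51363.

0.5136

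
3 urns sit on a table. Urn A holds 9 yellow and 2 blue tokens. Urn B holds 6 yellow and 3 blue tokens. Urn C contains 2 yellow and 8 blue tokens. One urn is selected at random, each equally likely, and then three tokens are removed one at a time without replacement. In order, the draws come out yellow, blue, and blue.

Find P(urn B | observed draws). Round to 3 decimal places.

0.291

The likelihood of the observed sequence under each hypothesis: P(data | urn A) = (9/11)(2/10)(1/9) = 0.018182; P(data | urn B) = (6/9)(3/8)(2/7) = 0.071429; P(data | urn C) = (2/10)(8/9)(7/8) = 0.15556.
Multiplying each by its prior: 1/3 · 0.018182 = 0.0060606, 1/3 · 0.071429 = 0.02381, 1/3 · 0.15556 = 0.051852; with total 0.081722.
So P(urn B | data) = (0.02381) / (0.081722) = 0.29135.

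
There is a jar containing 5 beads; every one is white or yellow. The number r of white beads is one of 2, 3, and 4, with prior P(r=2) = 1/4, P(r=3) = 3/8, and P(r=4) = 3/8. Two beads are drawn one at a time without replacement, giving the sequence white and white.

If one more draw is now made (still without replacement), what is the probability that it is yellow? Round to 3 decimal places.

Under each hypothesis, the probability of the observed sequence is: P(data | r = 2) = (2/5)(1/4) = 1/10; P(data | r = 3) = (3/5)(2/4) = 3/10; P(data | r = 4) = (4/5)(3/4) = 3/5.
Multiplying each by its prior: 1/4 · 1/10 = 1/40, 3/8 · 3/10 = 9/80, 3/8 · 3/5 = 9/40; these sum to 29/80.
Dividing through by the total gives posterior P(r = 2 | data) = 2/29, P(r = 3 | data) = 9/29, P(r = 4 | data) = 18/29.
Averaging over the posterior, P(yellow next | data) = (1)(2/29) + (2/3)(9/29) + (1/3)(18/29) = 14/29.

0.483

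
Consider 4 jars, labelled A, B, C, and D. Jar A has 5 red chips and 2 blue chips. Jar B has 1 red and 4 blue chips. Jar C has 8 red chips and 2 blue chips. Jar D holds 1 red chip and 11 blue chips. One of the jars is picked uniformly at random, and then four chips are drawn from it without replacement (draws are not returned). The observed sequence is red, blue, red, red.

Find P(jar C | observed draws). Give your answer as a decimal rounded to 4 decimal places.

0.4828

Compute the likelihood of the observed sequence for each case: P(data | jar A) = (5/7)(2/6)(4/5)(3/4) = 1/7; P(data | jar B) = (1/5)(4/4)(0/3) = 0; P(data | jar C) = (8/10)(2/9)(7/8)(6/7) = 2/15; P(data | jar D) = (1/12)(11/11)(0/10) = 0.
Weighting by the prior gives 1/4 · 1/7 = 1/28, 1/4 · 0 = 0, 1/4 · 2/15 = 1/30, 1/4 · 0 = 0; summing to 29/420.
So P(jar C | data) = (1/30) / (29/420) = 14/29.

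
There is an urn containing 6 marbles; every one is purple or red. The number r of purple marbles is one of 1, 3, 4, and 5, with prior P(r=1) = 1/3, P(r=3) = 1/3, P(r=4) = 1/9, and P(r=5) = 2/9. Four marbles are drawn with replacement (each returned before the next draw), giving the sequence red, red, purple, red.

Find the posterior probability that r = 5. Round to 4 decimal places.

0.0152

Compute the likelihood of the observed sequence for each case: P(data | r = 1) = (5/6)(5/6)(1/6)(5/6) = 0.096451; P(data | r = 3) = (3/6)(3/6)(3/6)(3/6) = 0.0625; P(data | r = 4) = (2/6)(2/6)(4/6)(2/6) = 0.024691; P(data | r = 5) = (1/6)(1/6)(5/6)(1/6) = 0.003858.
The prior-weighted likelihoods are 1/3 · 0.096451 = 0.03215, 1/3 · 0.0625 = 0.020833, 1/9 · 0.024691 = 0.0027435, 2/9 · 0.003858 = 0.00085734; these sum to 0.056584.
Hence P(r = 5 | data) = (0.00085734) / (0.056584) = 0.015152.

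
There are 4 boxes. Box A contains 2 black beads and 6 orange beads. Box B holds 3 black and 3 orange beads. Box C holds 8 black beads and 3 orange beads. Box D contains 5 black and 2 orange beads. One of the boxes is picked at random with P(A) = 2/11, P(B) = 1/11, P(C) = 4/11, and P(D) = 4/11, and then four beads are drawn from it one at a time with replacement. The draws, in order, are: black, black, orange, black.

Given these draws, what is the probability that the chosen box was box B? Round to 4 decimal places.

The likelihood of the observed sequence under each hypothesis: P(data | box A) = (2/8)(2/8)(6/8)(2/8) = 0.011719; P(data | box B) = (3/6)(3/6)(3/6)(3/6) = 0.0625; P(data | box C) = (8/11)(8/11)(3/11)(8/11) = 0.10491; P(data | box D) = (5/7)(5/7)(2/7)(5/7) = 0.10412.
The prior-weighted likelihoods are 2/11 · 0.011719 = 0.0021307, 1/11 · 0.0625 = 0.0056818, 4/11 · 0.10491 = 0.038149, 4/11 · 0.10412 = 0.037863; summing to 0.083825.
So P(box B | data) = (0.0056818) / (0.083825) = 0.067782.

0.0678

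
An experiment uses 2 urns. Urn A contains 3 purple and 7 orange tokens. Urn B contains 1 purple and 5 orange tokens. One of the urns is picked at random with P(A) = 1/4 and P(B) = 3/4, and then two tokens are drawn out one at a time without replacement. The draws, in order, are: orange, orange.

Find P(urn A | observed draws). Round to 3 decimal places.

Under each hypothesis, the probability of the observed sequence is: P(data | urn A) = (7/10)(6/9) = 7/15; P(data | urn B) = (5/6)(4/5) = 2/3.
Weighting by the prior gives 1/4 · 7/15 = 7/60, 3/4 · 2/3 = 1/2; these sum to 37/60.
So P(urn A | data) = (7/60) / (37/60) = 7/37.

0.189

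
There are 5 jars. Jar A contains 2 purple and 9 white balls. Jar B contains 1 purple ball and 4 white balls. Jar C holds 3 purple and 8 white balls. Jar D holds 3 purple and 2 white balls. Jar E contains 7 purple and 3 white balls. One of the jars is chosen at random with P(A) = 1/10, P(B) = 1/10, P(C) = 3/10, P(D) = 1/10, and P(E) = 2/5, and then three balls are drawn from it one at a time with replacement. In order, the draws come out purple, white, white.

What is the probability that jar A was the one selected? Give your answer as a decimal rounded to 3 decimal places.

0.118

For each hypothesis, P(data | H) works out to: P(data | jar A) = (2/11)(9/11)(9/11) = 0.12171; P(data | jar B) = (1/5)(4/5)(4/5) = 0.128; P(data | jar C) = (3/11)(8/11)(8/11) = 0.14425; P(data | jar D) = (3/5)(2/5)(2/5) = 0.096; P(data | jar E) = (7/10)(3/10)(3/10) = 0.063.
The prior-weighted likelihoods are 1/10 · 0.12171 = 0.012171, 1/10 · 0.128 = 0.0128, 3/10 · 0.14425 = 0.043276, 1/10 · 0.096 = 0.0096, 2/5 · 0.063 = 0.0252; with total 0.10305.
Hence P(jar A | data) = (0.012171) / (0.10305) = 0.11811.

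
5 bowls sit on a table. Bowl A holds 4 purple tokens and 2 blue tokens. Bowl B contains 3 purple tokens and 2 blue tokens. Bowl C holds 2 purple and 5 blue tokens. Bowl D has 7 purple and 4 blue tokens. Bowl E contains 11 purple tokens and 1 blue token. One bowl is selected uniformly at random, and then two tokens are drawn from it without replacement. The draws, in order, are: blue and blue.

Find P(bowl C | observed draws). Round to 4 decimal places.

Compute the likelihood of the observed sequence for each case: P(data | bowl A) = (2/6)(1/5) = 0.066667; P(data | bowl B) = (2/5)(1/4) = 0.1; P(data | bowl C) = (5/7)(4/6) = 0.47619; P(data | bowl D) = (4/11)(3/10) = 0.10909; P(data | bowl E) = (1/12)(0/11) = 0.
Multiplying each by its prior: 1/5 · 0.066667 = 0.013333, 1/5 · 0.1 = 0.02, 1/5 · 0.47619 = 0.095238, 1/5 · 0.10909 = 0.021818, 1/5 · 0 = 0; these sum to 0.15039.
Hence P(bowl C | data) = (0.095238) / (0.15039) = 0.63328.

0.6333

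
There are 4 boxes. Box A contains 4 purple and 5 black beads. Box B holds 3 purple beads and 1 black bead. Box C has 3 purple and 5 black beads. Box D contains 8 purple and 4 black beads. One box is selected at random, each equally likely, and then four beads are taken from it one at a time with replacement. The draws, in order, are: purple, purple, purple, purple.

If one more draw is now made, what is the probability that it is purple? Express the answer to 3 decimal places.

Under each hypothesis, the probability of the observed sequence is: P(data | box A) = (4/9)(4/9)(4/9)(4/9) = 0.039018; P(data | box B) = (3/4)(3/4)(3/4)(3/4) = 0.31641; P(data | box C) = (3/8)(3/8)(3/8)(3/8) = 0.019775; P(data | box D) = (8/12)(8/12)(8/12)(8/12) = 0.19753.
Multiplying each by its prior: 1/4 · 0.039018 = 0.0097546, 1/4 · 0.31641 = 0.079102, 1/4 · 0.019775 = 0.0049438, 1/4 · 0.19753 = 0.049383; summing to 0.14318.
Normalising, the posterior is P(box A | data) = 0.068127, P(box B | data) = 0.55245, P(box C | data) = 0.034528, P(box D | data) = 0.34489.
The predictive probability is P(purple next | data) = (4/9)(0.068127) + (3/4)(0.55245) + (3/8)(0.034528) + (2/3)(0.34489) = 0.68749.

0.687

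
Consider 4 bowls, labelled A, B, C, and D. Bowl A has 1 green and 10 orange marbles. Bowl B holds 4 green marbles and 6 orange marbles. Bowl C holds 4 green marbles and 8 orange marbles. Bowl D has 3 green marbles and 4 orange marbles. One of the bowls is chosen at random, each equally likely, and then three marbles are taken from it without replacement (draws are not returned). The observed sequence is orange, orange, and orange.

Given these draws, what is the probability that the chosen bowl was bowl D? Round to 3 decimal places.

Compute the likelihood of the observed sequence for each case: P(data | bowl A) = (10/11)(9/10)(8/9) = 0.72727; P(data | bowl B) = (6/10)(5/9)(4/8) = 0.16667; P(data | bowl C) = (8/12)(7/11)(6/10) = 0.25455; P(data | bowl D) = (4/7)(3/6)(2/5) = 0.11429.
Multiplying each by its prior: 1/4 · 0.72727 = 0.18182, 1/4 · 0.16667 = 0.041667, 1/4 · 0.25455 = 0.063636, 1/4 · 0.11429 = 0.028571; these sum to 0.31569.
By Bayes' rule, P(bowl D | data) = (0.028571) / (0.31569) = 0.090504.

0.091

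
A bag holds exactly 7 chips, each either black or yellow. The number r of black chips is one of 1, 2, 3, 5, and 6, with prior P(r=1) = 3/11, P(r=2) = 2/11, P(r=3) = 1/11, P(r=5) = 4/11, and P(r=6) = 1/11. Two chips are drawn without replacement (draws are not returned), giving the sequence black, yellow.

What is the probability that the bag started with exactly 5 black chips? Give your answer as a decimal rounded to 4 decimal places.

0.4167

Under each hypothesis, the probability of the observed sequence is: P(data | r = 1) = (1/7)(6/6) = 1/7; P(data | r = 2) = (2/7)(5/6) = 5/21; P(data | r = 3) = (3/7)(4/6) = 2/7; P(data | r = 5) = (5/7)(2/6) = 5/21; P(data | r = 6) = (6/7)(1/6) = 1/7.
The prior-weighted likelihoods are 3/11 · 1/7 = 3/77, 2/11 · 5/21 = 10/231, 1/11 · 2/7 = 2/77, 4/11 · 5/21 = 20/231, 1/11 · 1/7 = 1/77; summing to 16/77.
So P(r = 5 | data) = (20/231) / (16/77) = 5/12.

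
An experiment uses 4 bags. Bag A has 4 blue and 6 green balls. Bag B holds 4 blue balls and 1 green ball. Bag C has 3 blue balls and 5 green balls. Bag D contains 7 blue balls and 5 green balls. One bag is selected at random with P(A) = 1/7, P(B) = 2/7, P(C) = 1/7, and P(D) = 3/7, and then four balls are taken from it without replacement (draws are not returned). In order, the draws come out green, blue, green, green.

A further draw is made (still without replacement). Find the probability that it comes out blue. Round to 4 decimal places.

0.5860

Compute the likelihood of the observed sequence for each case: P(data | bag A) = (6/10)(4/9)(5/8)(4/7) = 0.095238; P(data | bag B) = (1/5)(4/4)(0/3) = 0; P(data | bag C) = (5/8)(3/7)(4/6)(3/5) = 0.10714; P(data | bag D) = (5/12)(7/11)(4/10)(3/9) = 0.035354.
Weighting by the prior gives 1/7 · 0.095238 = 0.013605, 2/7 · 0 = 0, 1/7 · 0.10714 = 0.015306, 3/7 · 0.035354 = 0.015152; with total 0.044063.
Normalising, the posterior is P(bag A | data) = 0.30877, P(bag B | data) = 0, P(bag C | data) = 0.34737, P(bag D | data) = 0.34386.
So P(blue next | data) = Σ P(blue next | H) P(H | data) = (1/2)(0.30877) + (1/2)(0.34737) + (3/4)(0.34386) = 0.58596.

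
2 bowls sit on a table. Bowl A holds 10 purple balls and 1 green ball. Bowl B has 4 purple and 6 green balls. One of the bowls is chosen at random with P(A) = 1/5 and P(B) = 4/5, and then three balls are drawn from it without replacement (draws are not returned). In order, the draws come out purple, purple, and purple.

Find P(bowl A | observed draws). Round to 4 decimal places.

For each hypothesis, P(data | H) works out to: P(data | bowl A) = (10/11)(9/10)(8/9) = 8/11; P(data | bowl B) = (4/10)(3/9)(2/8) = 1/30.
Weighting by the prior gives 1/5 · 8/11 = 8/55, 4/5 · 1/30 = 2/75; summing to 142/825.
Therefore the posterior P(bowl A | data) = (8/55) / (142/825) = 60/71.

0.8451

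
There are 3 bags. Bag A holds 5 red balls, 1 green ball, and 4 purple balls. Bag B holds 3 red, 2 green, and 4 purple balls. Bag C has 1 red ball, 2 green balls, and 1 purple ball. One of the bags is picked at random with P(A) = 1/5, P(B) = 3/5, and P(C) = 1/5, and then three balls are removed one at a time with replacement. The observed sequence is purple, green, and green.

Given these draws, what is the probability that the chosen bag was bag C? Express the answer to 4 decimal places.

0.4723

The likelihood of the observed sequence under each hypothesis: P(data | bag A) = (4/10)(1/10)(1/10) = 0.004; P(data | bag B) = (4/9)(2/9)(2/9) = 0.021948; P(data | bag C) = (1/4)(2/4)(2/4) = 0.0625.
The prior-weighted likelihoods are 1/5 · 0.004 = 0.0008, 3/5 · 0.021948 = 0.013169, 1/5 · 0.0625 = 0.0125; with total 0.026469.
Therefore the posterior P(bag C | data) = (0.0125) / (0.026469) = 0.47226.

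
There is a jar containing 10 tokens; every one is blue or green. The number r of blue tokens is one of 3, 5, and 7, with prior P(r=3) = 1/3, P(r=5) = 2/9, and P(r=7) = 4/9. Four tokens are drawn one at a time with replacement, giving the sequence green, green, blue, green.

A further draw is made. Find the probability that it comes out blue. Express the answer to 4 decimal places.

Under each hypothesis, the probability of the observed sequence is: P(data | r = 3) = (7/10)(7/10)(3/10)(7/10) = 0.1029; P(data | r = 5) = (5/10)(5/10)(5/10)(5/10) = 0.0625; P(data | r = 7) = (3/10)(3/10)(7/10)(3/10) = 0.0189.
Weighting by the prior gives 1/3 · 0.1029 = 0.0343, 2/9 · 0.0625 = 0.013889, 4/9 · 0.0189 = 0.0084; these sum to 0.056589.
Dividing through by the total gives posterior P(r = 3 | data) = 0.60613, P(r = 5 | data) = 0.24543, P(r = 7 | data) = 0.14844.
So P(blue next | data) = Σ P(blue next | H) P(H | data) = (3/10)(0.60613) + (1/2)(0.24543) + (7/10)(0.14844) = 0.40846.

0.4085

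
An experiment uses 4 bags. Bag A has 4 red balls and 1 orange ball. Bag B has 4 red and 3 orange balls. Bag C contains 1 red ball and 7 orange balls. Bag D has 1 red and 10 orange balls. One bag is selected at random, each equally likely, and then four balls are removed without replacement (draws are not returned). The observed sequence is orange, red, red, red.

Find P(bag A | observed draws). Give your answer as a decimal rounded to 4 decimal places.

0.7000

Under each hypothesis, the probability of the observed sequence is: P(data | bag A) = (1/5)(4/4)(3/3)(2/2) = 1/5; P(data | bag B) = (3/7)(4/6)(3/5)(2/4) = 3/35; P(data | bag C) = (7/8)(1/7)(0/6) = 0; P(data | bag D) = (10/11)(1/10)(0/9) = 0.
The prior-weighted likelihoods are 1/4 · 1/5 = 1/20, 1/4 · 3/35 = 3/140, 1/4 · 0 = 0, 1/4 · 0 = 0; these sum to 1/14.
Therefore the posterior P(bag A | data) = (1/20) / (1/14) = 7/10.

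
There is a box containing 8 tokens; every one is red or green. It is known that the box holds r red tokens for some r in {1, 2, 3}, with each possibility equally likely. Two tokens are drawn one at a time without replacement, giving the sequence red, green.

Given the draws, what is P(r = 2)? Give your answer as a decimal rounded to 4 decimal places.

0.3529

The likelihood of the observed sequence under each hypothesis: P(data | r = 1) = (1/8)(7/7) = 1/8; P(data | r = 2) = (2/8)(6/7) = 3/14; P(data | r = 3) = (3/8)(5/7) = 15/56.
Multiplying each by its prior: 1/3 · 1/8 = 1/24, 1/3 · 3/14 = 1/14, 1/3 · 15/56 = 5/56; summing to 17/84.
So P(r = 2 | data) = (1/14) / (17/84) = 6/17.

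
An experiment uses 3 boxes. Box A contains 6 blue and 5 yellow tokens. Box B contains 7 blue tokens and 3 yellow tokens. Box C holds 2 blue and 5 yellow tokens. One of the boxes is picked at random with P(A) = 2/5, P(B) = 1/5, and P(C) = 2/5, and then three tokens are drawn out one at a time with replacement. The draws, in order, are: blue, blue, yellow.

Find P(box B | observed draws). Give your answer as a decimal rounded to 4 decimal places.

For each hypothesis, P(data | H) works out to: P(data | box A) = (6/11)(6/11)(5/11) = 0.13524; P(data | box B) = (7/10)(7/10)(3/10) = 0.147; P(data | box C) = (2/7)(2/7)(5/7) = 0.058309.
The prior-weighted likelihoods are 2/5 · 0.13524 = 0.054095, 1/5 · 0.147 = 0.0294, 2/5 · 0.058309 = 0.023324; these sum to 0.10682.
Therefore the posterior P(box B | data) = (0.0294) / (0.10682) = 0.27523.

0.2752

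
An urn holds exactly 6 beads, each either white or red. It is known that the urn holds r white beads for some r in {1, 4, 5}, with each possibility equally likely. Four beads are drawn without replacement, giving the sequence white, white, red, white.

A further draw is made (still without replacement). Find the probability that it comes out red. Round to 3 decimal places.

The likelihood of the observed sequence under each hypothesis: P(data | r = 1) = (1/6)(0/5) = 0; P(data | r = 4) = (4/6)(3/5)(2/4)(2/3) = 2/15; P(data | r = 5) = (5/6)(4/5)(1/4)(3/3) = 1/6.
The prior-weighted likelihoods are 1/3 · 0 = 0, 1/3 · 2/15 = 2/45, 1/3 · 1/6 = 1/18; with total 1/10.
Dividing through by the total gives posterior P(r = 1 | data) = 0, P(r = 4 | data) = 4/9, P(r = 5 | data) = 5/9.
Averaging over the posterior, P(red next | data) = (1/2)(4/9) + (0)(5/9) = 2/9.

0.222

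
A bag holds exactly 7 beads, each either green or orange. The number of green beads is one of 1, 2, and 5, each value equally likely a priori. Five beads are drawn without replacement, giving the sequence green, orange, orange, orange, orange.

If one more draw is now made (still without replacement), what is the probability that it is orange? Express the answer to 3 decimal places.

0.800

Under each hypothesis, the probability of the observed sequence is: P(data | r = 1) = (1/7)(6/6)(5/5)(4/4)(3/3) = 1/7; P(data | r = 2) = (2/7)(5/6)(4/5)(3/4)(2/3) = 2/21; P(data | r = 5) = (5/7)(2/6)(1/5)(0/4) = 0.
The prior-weighted likelihoods are 1/3 · 1/7 = 1/21, 1/3 · 2/21 = 2/63, 1/3 · 0 = 0; summing to 5/63.
Normalising, the posterior is P(r = 1 | data) = 3/5, P(r = 2 | data) = 2/5, P(r = 5 | data) = 0.
So P(orange next | data) = Σ P(orange next | H) P(H | data) = (1)(3/5) + (1/2)(2/5) = 4/5.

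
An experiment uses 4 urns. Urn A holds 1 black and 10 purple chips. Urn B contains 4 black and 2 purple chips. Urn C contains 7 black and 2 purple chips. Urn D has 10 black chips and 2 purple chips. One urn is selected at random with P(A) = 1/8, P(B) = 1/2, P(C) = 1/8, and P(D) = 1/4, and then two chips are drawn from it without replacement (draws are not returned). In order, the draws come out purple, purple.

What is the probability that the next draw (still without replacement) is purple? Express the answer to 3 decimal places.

Under each hypothesis, the probability of the observed sequence is: P(data | urn A) = (10/11)(9/10) = 0.81818; P(data | urn B) = (2/6)(1/5) = 0.066667; P(data | urn C) = (2/9)(1/8) = 0.027778; P(data | urn D) = (2/12)(1/11) = 0.015152.
Weighting by the prior gives 1/8 · 0.81818 = 0.10227, 1/2 · 0.066667 = 0.033333, 1/8 · 0.027778 = 0.0034722, 1/4 · 0.015152 = 0.0037879; with total 0.14287.
Dividing through by the total gives posterior P(urn A | data) = 0.71586, P(urn B | data) = 0.23332, P(urn C | data) = 0.024304, P(urn D | data) = 0.026513.
Averaging over the posterior, P(purple next | data) = (8/9)(0.71586) + (0)(0.23332) + (0)(0.024304) + (0)(0.026513) = 0.63632.

0.636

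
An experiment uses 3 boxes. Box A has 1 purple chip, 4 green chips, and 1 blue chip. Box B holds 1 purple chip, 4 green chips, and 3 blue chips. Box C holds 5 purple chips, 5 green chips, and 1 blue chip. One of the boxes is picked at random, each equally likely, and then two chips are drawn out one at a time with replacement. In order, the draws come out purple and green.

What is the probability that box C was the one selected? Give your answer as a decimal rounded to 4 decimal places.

Under each hypothesis, the probability of the observed sequence is: P(data | box A) = (1/6)(4/6) = 0.11111; P(data | box B) = (1/8)(4/8) = 0.0625; P(data | box C) = (5/11)(5/11) = 0.20661.
The prior-weighted likelihoods are 1/3 · 0.11111 = 0.037037, 1/3 · 0.0625 = 0.020833, 1/3 · 0.20661 = 0.068871; summing to 0.12674.
By Bayes' rule, P(box C | data) = (0.068871) / (0.12674) = 0.5434.

0.5434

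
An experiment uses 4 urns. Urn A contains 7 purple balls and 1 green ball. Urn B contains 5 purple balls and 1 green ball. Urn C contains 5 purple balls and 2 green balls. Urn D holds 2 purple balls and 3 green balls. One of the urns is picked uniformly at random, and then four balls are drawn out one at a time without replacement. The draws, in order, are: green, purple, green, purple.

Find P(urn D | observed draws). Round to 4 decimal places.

The likelihood of the observed sequence under each hypothesis: P(data | urn A) = (1/8)(7/7)(0/6) = 0; P(data | urn B) = (1/6)(5/5)(0/4) = 0; P(data | urn C) = (2/7)(5/6)(1/5)(4/4) = 1/21; P(data | urn D) = (3/5)(2/4)(2/3)(1/2) = 1/10.
The prior-weighted likelihoods are 1/4 · 0 = 0, 1/4 · 0 = 0, 1/4 · 1/21 = 1/84, 1/4 · 1/10 = 1/40; with total 31/840.
Hence P(urn D | data) = (1/40) / (31/840) = 21/31.

0.6774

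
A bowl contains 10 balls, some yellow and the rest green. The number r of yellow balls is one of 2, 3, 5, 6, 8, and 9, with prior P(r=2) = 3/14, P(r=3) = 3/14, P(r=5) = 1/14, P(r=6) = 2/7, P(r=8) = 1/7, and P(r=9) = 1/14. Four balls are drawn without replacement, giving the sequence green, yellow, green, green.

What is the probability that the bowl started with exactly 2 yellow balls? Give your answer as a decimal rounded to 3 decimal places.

Under each hypothesis, the probability of the observed sequence is: P(data | r = 2) = (8/10)(2/9)(7/8)(6/7) = 0.13333; P(data | r = 3) = (7/10)(3/9)(6/8)(5/7) = 0.125; P(data | r = 5) = (5/10)(5/9)(4/8)(3/7) = 0.059524; P(data | r = 6) = (4/10)(6/9)(3/8)(2/7) = 0.028571; P(data | r = 8) = (2/10)(8/9)(1/8)(0/7) = 0; P(data | r = 9) = (1/10)(9/9)(0/8) = 0.
Multiplying each by its prior: 3/14 · 0.13333 = 0.028571, 3/14 · 0.125 = 0.026786, 1/14 · 0.059524 = 0.0042517, 2/7 · 0.028571 = 0.0081633, 1/7 · 0 = 0, 1/14 · 0 = 0; these sum to 0.067772.
Hence P(r = 2 | data) = (0.028571) / (0.067772) = 0.42158.

0.422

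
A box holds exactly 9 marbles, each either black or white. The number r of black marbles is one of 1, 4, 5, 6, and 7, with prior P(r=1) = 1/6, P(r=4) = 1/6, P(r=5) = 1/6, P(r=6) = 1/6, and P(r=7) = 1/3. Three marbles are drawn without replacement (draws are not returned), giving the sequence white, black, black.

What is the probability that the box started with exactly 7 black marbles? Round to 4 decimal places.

For each hypothesis, P(data | H) works out to: P(data | r = 1) = (8/9)(1/8)(0/7) = 0; P(data | r = 4) = (5/9)(4/8)(3/7) = 0.11905; P(data | r = 5) = (4/9)(5/8)(4/7) = 0.15873; P(data | r = 6) = (3/9)(6/8)(5/7) = 0.17857; P(data | r = 7) = (2/9)(7/8)(6/7) = 0.16667.
Weighting by the prior gives 1/6 · 0 = 0, 1/6 · 0.11905 = 0.019841, 1/6 · 0.15873 = 0.026455, 1/6 · 0.17857 = 0.029762, 1/3 · 0.16667 = 0.055556; these sum to 0.13161.
Hence P(r = 7 | data) = (0.055556) / (0.13161) = 0.42211.

0.4221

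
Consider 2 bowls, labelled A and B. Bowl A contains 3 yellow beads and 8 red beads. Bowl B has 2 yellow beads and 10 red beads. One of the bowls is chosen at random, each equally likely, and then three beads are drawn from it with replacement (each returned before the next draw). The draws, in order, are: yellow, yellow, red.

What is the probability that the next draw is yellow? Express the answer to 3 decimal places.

0.241

For each hypothesis, P(data | H) works out to: P(data | bowl A) = (3/11)(3/11)(8/11) = 0.054095; P(data | bowl B) = (2/12)(2/12)(10/12) = 0.023148.
Weighting by the prior gives 1/2 · 0.054095 = 0.027047, 1/2 · 0.023148 = 0.011574; summing to 0.038621.
Dividing through by the total gives posterior P(bowl A | data) = 0.70032, P(bowl B | data) = 0.29968.
The predictive probability is P(yellow next | data) = (3/11)(0.70032) + (1/6)(0.29968) = 0.24094.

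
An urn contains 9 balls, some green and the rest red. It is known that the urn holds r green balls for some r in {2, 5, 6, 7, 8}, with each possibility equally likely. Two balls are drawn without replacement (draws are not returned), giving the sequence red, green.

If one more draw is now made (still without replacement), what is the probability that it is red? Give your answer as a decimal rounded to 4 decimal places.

For each hypothesis, P(data | H) works out to: P(data | r = 2) = (7/9)(2/8) = 7/36; P(data | r = 5) = (4/9)(5/8) = 5/18; P(data | r = 6) = (3/9)(6/8) = 1/4; P(data | r = 7) = (2/9)(7/8) = 7/36; P(data | r = 8) = (1/9)(8/8) = 1/9.
Multiplying each by its prior: 1/5 · 7/36 = 7/180, 1/5 · 5/18 = 1/18, 1/5 · 1/4 = 1/20, 1/5 · 7/36 = 7/180, 1/5 · 1/9 = 1/45; summing to 37/180.
Normalising, the posterior is P(r = 2 | data) = 7/37, P(r = 5 | data) = 10/37, P(r = 6 | data) = 9/37, P(r = 7 | data) = 7/37, P(r = 8 | data) = 4/37.
The predictive probability is P(red next | data) = (6/7)(7/37) + (3/7)(10/37) + (2/7)(9/37) + (1/7)(7/37) + (0)(4/37) = 97/259.

0.3745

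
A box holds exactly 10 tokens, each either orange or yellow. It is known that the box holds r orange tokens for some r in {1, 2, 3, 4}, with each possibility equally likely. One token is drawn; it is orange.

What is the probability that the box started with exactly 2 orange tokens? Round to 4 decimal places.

The likelihood of this draw under each hypothesis: P(data | r = 1) = (1/10) = 1/10; P(data | r = 2) = (2/10) = 1/5; P(data | r = 3) = (3/10) = 3/10; P(data | r = 4) = (4/10) = 2/5.
Multiplying each by its prior: 1/4 · 1/10 = 1/40, 1/4 · 1/5 = 1/20, 1/4 · 3/10 = 3/40, 1/4 · 2/5 = 1/10; with total 1/4.
Therefore the posterior P(r = 2 | data) = (1/20) / (1/4) = 1/5.

0.2000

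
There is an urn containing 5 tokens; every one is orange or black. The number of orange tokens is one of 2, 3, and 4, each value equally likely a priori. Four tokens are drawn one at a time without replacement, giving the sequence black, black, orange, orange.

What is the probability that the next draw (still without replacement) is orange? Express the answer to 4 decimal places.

Compute the likelihood of the observed sequence for each case: P(data | r = 2) = (3/5)(2/4)(2/3)(1/2) = 1/10; P(data | r = 3) = (2/5)(1/4)(3/3)(2/2) = 1/10; P(data | r = 4) = (1/5)(0/4) = 0.
Multiplying each by its prior: 1/3 · 1/10 = 1/30, 1/3 · 1/10 = 1/30, 1/3 · 0 = 0; summing to 1/15.
The posterior is then P(r = 2 | data) = 1/2, P(r = 3 | data) = 1/2, P(r = 4 | data) = 0.
So P(orange next | data) = Σ P(orange next | H) P(H | data) = (0)(1/2) + (1)(1/2) = 1/2.

0.5000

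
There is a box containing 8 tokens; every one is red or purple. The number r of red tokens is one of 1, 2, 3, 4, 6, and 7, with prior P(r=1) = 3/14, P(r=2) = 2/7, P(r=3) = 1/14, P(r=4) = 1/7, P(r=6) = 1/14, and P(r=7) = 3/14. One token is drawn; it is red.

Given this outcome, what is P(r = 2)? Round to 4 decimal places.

0.1633

Compute the likelihood of this draw for each case: P(data | r = 1) = (1/8) = 1/8; P(data | r = 2) = (2/8) = 1/4; P(data | r = 3) = (3/8) = 3/8; P(data | r = 4) = (4/8) = 1/2; P(data | r = 6) = (6/8) = 3/4; P(data | r = 7) = (7/8) = 7/8.
Multiplying each by its prior: 3/14 · 1/8 = 3/112, 2/7 · 1/4 = 1/14, 1/14 · 3/8 = 3/112, 1/7 · 1/2 = 1/14, 1/14 · 3/4 = 3/56, 3/14 · 7/8 = 3/16; with total 7/16.
So P(r = 2 | data) = (1/14) / (7/16) = 8/49.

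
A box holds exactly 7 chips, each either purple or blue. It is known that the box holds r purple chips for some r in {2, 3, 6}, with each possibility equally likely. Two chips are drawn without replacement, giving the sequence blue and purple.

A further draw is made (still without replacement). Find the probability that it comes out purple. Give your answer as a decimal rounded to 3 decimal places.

0.457

Under each hypothesis, the probability of the observed sequence is: P(data | r = 2) = (5/7)(2/6) = 5/21; P(data | r = 3) = (4/7)(3/6) = 2/7; P(data | r = 6) = (1/7)(6/6) = 1/7.
Weighting by the prior gives 1/3 · 5/21 = 5/63, 1/3 · 2/7 = 2/21, 1/3 · 1/7 = 1/21; with total 2/9.
Dividing through by the total gives posterior P(r = 2 | data) = 5/14, P(r = 3 | data) = 3/7, P(r = 6 | data) = 3/14.
So P(purple next | data) = Σ P(purple next | H) P(H | data) = (1/5)(5/14) + (2/5)(3/7) + (1)(3/14) = 16/35.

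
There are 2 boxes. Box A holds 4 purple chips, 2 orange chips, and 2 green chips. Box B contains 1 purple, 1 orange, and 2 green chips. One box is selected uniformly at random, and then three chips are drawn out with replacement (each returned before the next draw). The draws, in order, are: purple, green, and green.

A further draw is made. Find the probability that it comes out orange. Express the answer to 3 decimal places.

0.250

Compute the likelihood of the observed sequence for each case: P(data | box A) = (4/8)(2/8)(2/8) = 1/32; P(data | box B) = (1/4)(2/4)(2/4) = 1/16.
The prior-weighted likelihoods are 1/2 · 1/32 = 1/64, 1/2 · 1/16 = 1/32; these sum to 3/64.
Normalising, the posterior is P(box A | data) = 1/3, P(box B | data) = 2/3.
So P(orange next | data) = Σ P(orange next | H) P(H | data) = (1/4)(1/3) + (1/4)(2/3) = 1/4.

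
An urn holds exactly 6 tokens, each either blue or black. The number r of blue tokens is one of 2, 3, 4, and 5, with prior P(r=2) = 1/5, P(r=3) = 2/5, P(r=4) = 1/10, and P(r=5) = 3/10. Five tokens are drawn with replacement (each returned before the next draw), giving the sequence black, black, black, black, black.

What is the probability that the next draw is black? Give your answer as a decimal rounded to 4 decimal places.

0.6097

Under each hypothesis, the probability of the observed sequence is: P(data | r = 2) = (4/6)(4/6)(4/6)(4/6)(4/6) = 0.13169; P(data | r = 3) = (3/6)(3/6)(3/6)(3/6)(3/6) = 0.03125; P(data | r = 4) = (2/6)(2/6)(2/6)(2/6)(2/6) = 0.0041152; P(data | r = 5) = (1/6)(1/6)(1/6)(1/6)(1/6) = 0.0001286.
The prior-weighted likelihoods are 1/5 · 0.13169 = 0.026337, 2/5 · 0.03125 = 0.0125, 1/10 · 0.0041152 = 0.00041152, 3/10 · 0.0001286 = 3.858e-05; these sum to 0.039288.
Dividing through by the total gives posterior P(r = 2 | data) = 0.67038, P(r = 3 | data) = 0.31817, P(r = 4 | data) = 0.010475, P(r = 5 | data) = 0.000982.
So P(black next | data) = Σ P(black next | H) P(H | data) = (2/3)(0.67038) + (1/2)(0.31817) + (1/3)(0.010475) + (1/6)(0.000982) = 0.60966.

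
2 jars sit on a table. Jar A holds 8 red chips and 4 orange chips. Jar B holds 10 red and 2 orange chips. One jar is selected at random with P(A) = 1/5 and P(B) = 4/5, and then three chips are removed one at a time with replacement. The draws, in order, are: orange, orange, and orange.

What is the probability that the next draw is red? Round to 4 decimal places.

0.7222

Under each hypothesis, the probability of the observed sequence is: P(data | jar A) = (4/12)(4/12)(4/12) = 1/27; P(data | jar B) = (2/12)(2/12)(2/12) = 1/216.
The prior-weighted likelihoods are 1/5 · 1/27 = 1/135, 4/5 · 1/216 = 1/270; with total 1/90.
Normalising, the posterior is P(jar A | data) = 2/3, P(jar B | data) = 1/3.
So P(red next | data) = Σ P(red next | H) P(H | data) = (2/3)(2/3) + (5/6)(1/3) = 13/18.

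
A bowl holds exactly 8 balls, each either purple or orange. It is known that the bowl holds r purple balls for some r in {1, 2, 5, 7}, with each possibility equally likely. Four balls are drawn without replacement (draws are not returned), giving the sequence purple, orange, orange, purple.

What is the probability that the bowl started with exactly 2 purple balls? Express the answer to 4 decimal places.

0.3333

Compute the likelihood of the observed sequence for each case: P(data | r = 1) = (1/8)(7/7)(6/6)(0/5) = 0; P(data | r = 2) = (2/8)(6/7)(5/6)(1/5) = 1/28; P(data | r = 5) = (5/8)(3/7)(2/6)(4/5) = 1/14; P(data | r = 7) = (7/8)(1/7)(0/6) = 0.
Multiplying each by its prior: 1/4 · 0 = 0, 1/4 · 1/28 = 1/112, 1/4 · 1/14 = 1/56, 1/4 · 0 = 0; summing to 3/112.
So P(r = 2 | data) = (1/112) / (3/112) = 1/3.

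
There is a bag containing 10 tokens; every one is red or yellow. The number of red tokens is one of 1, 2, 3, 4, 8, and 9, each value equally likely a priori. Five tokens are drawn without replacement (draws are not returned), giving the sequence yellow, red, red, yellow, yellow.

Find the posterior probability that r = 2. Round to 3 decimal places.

0.199

Under each hypothesis, the probability of the observed sequence is: P(data | r = 1) = (9/10)(1/9)(0/8) = 0; P(data | r = 2) = (8/10)(2/9)(1/8)(7/7)(6/6) = 0.022222; P(data | r = 3) = (7/10)(3/9)(2/8)(6/7)(5/6) = 0.041667; P(data | r = 4) = (6/10)(4/9)(3/8)(5/7)(4/6) = 0.047619; P(data | r = 8) = (2/10)(8/9)(7/8)(1/7)(0/6) = 0; P(data | r = 9) = (1/10)(9/9)(8/8)(0/7) = 0.
Weighting by the prior gives 1/6 · 0 = 0, 1/6 · 0.022222 = 0.0037037, 1/6 · 0.041667 = 0.0069444, 1/6 · 0.047619 = 0.0079365, 1/6 · 0 = 0, 1/6 · 0 = 0; summing to 0.018585.
Therefore the posterior P(r = 2 | data) = (0.0037037) / (0.018585) = 0.19929.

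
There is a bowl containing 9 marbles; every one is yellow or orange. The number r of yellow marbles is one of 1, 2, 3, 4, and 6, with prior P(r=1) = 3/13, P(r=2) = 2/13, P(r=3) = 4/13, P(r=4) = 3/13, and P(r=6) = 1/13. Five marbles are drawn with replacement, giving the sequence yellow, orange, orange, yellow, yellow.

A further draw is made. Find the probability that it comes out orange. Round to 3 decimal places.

0.576

Compute the likelihood of the observed sequence for each case: P(data | r = 1) = (1/9)(8/9)(8/9)(1/9)(1/9) = 0.0010838; P(data | r = 2) = (2/9)(7/9)(7/9)(2/9)(2/9) = 0.0066386; P(data | r = 3) = (3/9)(6/9)(6/9)(3/9)(3/9) = 0.016461; P(data | r = 4) = (4/9)(5/9)(5/9)(4/9)(4/9) = 0.027096; P(data | r = 6) = (6/9)(3/9)(3/9)(6/9)(6/9) = 0.032922.
Multiplying each by its prior: 3/13 · 0.0010838 = 0.00025012, 2/13 · 0.0066386 = 0.0010213, 4/13 · 0.016461 = 0.0050649, 3/13 · 0.027096 = 0.006253, 1/13 · 0.032922 = 0.0025324; with total 0.015122.
Normalising, the posterior is P(r = 1 | data) = 0.01654, P(r = 2 | data) = 0.06754, P(r = 3 | data) = 0.33494, P(r = 4 | data) = 0.41351, P(r = 6 | data) = 0.16747.
So P(orange next | data) = Σ P(orange next | H) P(H | data) = (8/9)(0.01654) + (7/9)(0.06754) + (2/3)(0.33494) + (5/9)(0.41351) + (1/3)(0.16747) = 0.57608.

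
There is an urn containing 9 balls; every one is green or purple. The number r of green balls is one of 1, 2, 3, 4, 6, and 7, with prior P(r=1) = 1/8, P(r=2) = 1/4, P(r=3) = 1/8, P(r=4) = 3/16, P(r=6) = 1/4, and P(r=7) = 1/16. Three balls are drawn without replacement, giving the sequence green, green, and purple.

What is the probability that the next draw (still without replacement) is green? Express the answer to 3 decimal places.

0.508

Under each hypothesis, the probability of the observed sequence is: P(data | r = 1) = (1/9)(0/8) = 0; P(data | r = 2) = (2/9)(1/8)(7/7) = 1/36; P(data | r = 3) = (3/9)(2/8)(6/7) = 1/14; P(data | r = 4) = (4/9)(3/8)(5/7) = 5/42; P(data | r = 6) = (6/9)(5/8)(3/7) = 5/28; P(data | r = 7) = (7/9)(6/8)(2/7) = 1/6.
Multiplying each by its prior: 1/8 · 0 = 0, 1/4 · 1/36 = 1/144, 1/8 · 1/14 = 1/112, 3/16 · 5/42 = 5/224, 1/4 · 5/28 = 5/112, 1/16 · 1/6 = 1/96; these sum to 47/504.
Normalising, the posterior is P(r = 1 | data) = 0, P(r = 2 | data) = 7/94, P(r = 3 | data) = 9/94, P(r = 4 | data) = 45/188, P(r = 6 | data) = 45/94, P(r = 7 | data) = 21/188.
So P(green next | data) = Σ P(green next | H) P(H | data) = (0)(7/94) + (1/6)(9/94) + (1/3)(45/188) + (2/3)(45/94) + (5/6)(21/188) = 191/376.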